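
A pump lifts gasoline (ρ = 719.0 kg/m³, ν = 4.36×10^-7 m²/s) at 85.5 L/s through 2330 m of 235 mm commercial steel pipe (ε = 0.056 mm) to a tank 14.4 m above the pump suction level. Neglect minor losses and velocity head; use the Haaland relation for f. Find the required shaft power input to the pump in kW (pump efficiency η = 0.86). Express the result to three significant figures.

P_shaft ≈ 30.7 kW

V = 4Q/(πD²) = 1.971 m/s; Re = 1.06×10^6; ε/D = 2.38×10^-4; f = 0.01497
h_f = f(L/D)V²/2g = 29.39 m
Total head H = z + h_f = 14.4 + 29.39 = 43.79 m
P_hyd = ρgQH = 719.0·9.81·0.0855·43.79 = 26.41 kW
P_shaft = P_hyd/η = 26.41/0.86 = 30.71 kW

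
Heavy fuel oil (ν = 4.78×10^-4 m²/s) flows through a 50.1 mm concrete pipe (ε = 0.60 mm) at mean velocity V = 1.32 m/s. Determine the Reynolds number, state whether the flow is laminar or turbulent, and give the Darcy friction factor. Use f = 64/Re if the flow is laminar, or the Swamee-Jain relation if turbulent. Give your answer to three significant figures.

Re = VD/ν = 1.320·0.0501/4.78×10^-4 = 138
Re < 2300 → laminar → f = 64/Re = 0.4626

Re ≈ 138; laminar; f = 64/Re ≈ 0.463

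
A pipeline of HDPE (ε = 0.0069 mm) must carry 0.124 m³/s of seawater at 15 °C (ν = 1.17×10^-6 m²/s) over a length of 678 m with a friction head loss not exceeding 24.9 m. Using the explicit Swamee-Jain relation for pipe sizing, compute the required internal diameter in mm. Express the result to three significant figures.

Swamee-Jain (Type III): D = 0.66·[ε^1.25·(LQ²/(gh_f))^4.75 + ν·Q^9.4·(L/(gh_f))^5.2]^0.04
LQ²/(gh_f) = 0.04268; L/(gh_f) = 2.776
Term 1 = ε^1.25·(…)^4.75 = 1.10×10^-13; Term 2 = ν·Q^9.4·(…)^5.2 = 7.11×10^-13
D = 0.66·(1.10×10^-13 + 7.11×10^-13)^0.04 = 0.2168 m = 217 mm
Check: V = 3.36 m/s, Re = 6.22×10^5, f = 0.01315, h_f = 23.6 m ≈ 24.9 m ✓

D ≈ 217 mm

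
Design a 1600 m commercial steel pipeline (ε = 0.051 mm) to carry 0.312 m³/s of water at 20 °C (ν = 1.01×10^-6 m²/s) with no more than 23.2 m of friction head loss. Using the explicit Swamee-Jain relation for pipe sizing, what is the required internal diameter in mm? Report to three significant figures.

Swamee-Jain (Type III): D = 0.66·[ε^1.25·(LQ²/(gh_f))^4.75 + ν·Q^9.4·(L/(gh_f))^5.2]^0.04
LQ²/(gh_f) = 0.6843; L/(gh_f) = 7.030
Term 1 = ε^1.25·(…)^4.75 = 7.11×10^-7; Term 2 = ν·Q^9.4·(…)^5.2 = 4.50×10^-7
D = 0.66·(7.11×10^-7 + 4.50×10^-7)^0.04 = 0.3821 m = 382 mm
Check: V = 2.72 m/s, Re = 1.03×10^6, f = 0.01395, h_f = 22.0 m ≈ 23.2 m ✓

D ≈ 382 mm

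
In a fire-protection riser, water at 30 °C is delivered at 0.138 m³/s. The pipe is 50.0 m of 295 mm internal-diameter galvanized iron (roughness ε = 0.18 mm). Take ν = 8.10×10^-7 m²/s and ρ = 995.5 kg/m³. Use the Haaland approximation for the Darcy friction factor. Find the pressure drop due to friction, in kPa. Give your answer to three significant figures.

Δp ≈ 6.20 kPa

V = 4Q/(πD²) = 4·0.138/(π·0.295²) = 2.019 m/s
Re = VD/ν = 2.019·0.295/8.10×10^-7 = 7.35×10^5 → turbulent
ε/D = 0.18/295 = 6.10×10^-4
Haaland: f = 0.01802
h_f = f(L/D)V²/(2g) = 0.01802·(50.0/0.295)·2.019²/(2·9.81) = 0.6345 m
Δp = ρg·h_f = 995.5·9.81·0.6345 = 6.197 kPa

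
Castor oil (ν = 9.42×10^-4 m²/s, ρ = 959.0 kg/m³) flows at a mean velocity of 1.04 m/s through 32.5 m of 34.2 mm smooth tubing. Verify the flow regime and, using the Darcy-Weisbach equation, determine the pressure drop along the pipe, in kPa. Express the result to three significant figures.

Δp ≈ 835 kPa

Re = VD/ν = 1.04·0.03420/9.42×10^-4 = 37.8 → laminar (Re < 2300)
f = 64/Re = 1.695
h_f = f(L/D)V²/(2g) = 1.695·(32.5/0.03420)·1.04²/(2·9.81) = 88.80 m
Δp = ρg·h_f = 959.0·9.81·88.80 = 835.4 kPa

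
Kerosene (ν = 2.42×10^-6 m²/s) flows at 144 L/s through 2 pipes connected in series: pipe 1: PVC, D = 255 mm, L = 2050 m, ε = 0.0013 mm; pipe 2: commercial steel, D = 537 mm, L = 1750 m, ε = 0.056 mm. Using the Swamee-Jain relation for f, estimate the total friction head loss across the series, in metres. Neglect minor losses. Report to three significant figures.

Pipe 1: V = 2.820 m/s, Re = 2.97×10^5, ε/D = 5.10×10^-6, f = 0.01446, h_1 = f(L/D)V²/2g = 47.10 m
Pipe 2: V = 0.6358 m/s, Re = 1.41×10^5, ε/D = 1.04×10^-4, f = 0.01738, h_2 = f(L/D)V²/2g = 1.167 m
Series → Q common, losses add: H = Σh = 48.27 m

H ≈ 48.3 m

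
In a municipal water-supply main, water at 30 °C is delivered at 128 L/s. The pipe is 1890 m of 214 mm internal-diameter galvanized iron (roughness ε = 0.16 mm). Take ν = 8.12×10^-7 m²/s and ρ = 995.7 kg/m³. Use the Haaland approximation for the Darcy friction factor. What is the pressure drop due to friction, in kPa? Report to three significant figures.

V = 4Q/(πD²) = 4·0.128/(π·0.214²) = 3.559 m/s
Re = VD/ν = 3.559·0.214/8.12×10^-7 = 9.38×10^5 → turbulent
ε/D = 0.16/214 = 7.48×10^-4
Haaland: f = 0.01870
h_f = f(L/D)V²/(2g) = 0.01870·(1890/0.214)·3.559²/(2·9.81) = 106.6 m
Δp = ρg·h_f = 995.7·9.81·106.6 = 1041 kPa

Δp ≈ 1040 kPa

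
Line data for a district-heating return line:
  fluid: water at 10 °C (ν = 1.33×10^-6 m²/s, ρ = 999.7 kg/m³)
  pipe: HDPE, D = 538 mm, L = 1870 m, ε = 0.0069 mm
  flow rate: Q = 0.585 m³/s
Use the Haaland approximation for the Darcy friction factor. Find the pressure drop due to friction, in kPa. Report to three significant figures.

Δp ≈ 135 kPa

V = 4Q/(πD²) = 4·0.585/(π·0.538²) = 2.573 m/s
Re = VD/ν = 2.573·0.538/1.33×10^-6 = 1.04×10^6 → turbulent
ε/D = 0.0069/538 = 1.28×10^-5
Haaland: f = 0.01175
h_f = f(L/D)V²/(2g) = 0.01175·(1870/0.538)·2.573²/(2·9.81) = 13.79 m
Δp = ρg·h_f = 999.7·9.81·13.79 = 135.2 kPa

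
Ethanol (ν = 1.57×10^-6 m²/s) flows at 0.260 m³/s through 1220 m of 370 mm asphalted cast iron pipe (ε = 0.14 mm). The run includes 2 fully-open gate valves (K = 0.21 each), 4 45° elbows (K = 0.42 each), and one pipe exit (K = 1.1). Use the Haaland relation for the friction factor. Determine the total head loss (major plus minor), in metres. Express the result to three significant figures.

V = 4Q/(πD²) = 2.418 m/s; V²/2g = 0.2980 m
Re = 5.70×10^5, ε/D = 3.78×10^-4 → f = 0.01664 (Haaland)
Major: h_f = f(L/D)·V²/2g = 0.01664·3297·0.2980 = 16.35 m
Minor: ΣK = 3.20; h_m = ΣK·V²/2g = 0.9537 m
Total H_L = 16.35 + 0.9537 = 17.30 m

H_L ≈ 17.3 m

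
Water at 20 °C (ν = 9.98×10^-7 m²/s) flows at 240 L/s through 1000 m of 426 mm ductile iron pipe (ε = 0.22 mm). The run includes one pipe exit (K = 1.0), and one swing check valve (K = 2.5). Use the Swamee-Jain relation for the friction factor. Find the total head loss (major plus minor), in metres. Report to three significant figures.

V = 4Q/(πD²) = 1.684 m/s; V²/2g = 0.1445 m
Re = 7.19×10^5, ε/D = 5.16×10^-4 → f = 0.01760 (Swamee-Jain)
Major: h_f = f(L/D)·V²/2g = 0.01760·2347·0.1445 = 5.971 m
Minor: ΣK = 3.50; h_m = ΣK·V²/2g = 0.5058 m
Total H_L = 5.971 + 0.5058 = 6.477 m

H_L ≈ 6.48 m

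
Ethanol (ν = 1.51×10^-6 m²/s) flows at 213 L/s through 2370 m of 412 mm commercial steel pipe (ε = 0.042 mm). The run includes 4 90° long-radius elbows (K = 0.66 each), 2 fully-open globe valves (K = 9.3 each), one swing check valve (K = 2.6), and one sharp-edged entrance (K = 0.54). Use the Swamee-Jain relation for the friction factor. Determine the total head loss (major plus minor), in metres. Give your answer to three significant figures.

V = 4Q/(πD²) = 1.598 m/s; V²/2g = 0.1301 m
Re = 4.36×10^5, ε/D = 1.02×10^-4 → f = 0.01473 (Swamee-Jain)
Major: h_f = f(L/D)·V²/2g = 0.01473·5752·0.1301 = 11.02 m
Minor: ΣK = 24.4; h_m = ΣK·V²/2g = 3.172 m
Total H_L = 11.02 + 3.172 = 14.19 m

H_L ≈ 14.2 m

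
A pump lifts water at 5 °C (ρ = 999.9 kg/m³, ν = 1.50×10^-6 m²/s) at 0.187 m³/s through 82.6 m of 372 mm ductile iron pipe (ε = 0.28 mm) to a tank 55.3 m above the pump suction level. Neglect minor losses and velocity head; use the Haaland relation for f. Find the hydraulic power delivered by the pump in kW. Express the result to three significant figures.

P_hyd ≈ 103 kW

V = 4Q/(πD²) = 1.721 m/s; Re = 4.27×10^5; ε/D = 7.53×10^-4; f = 0.01912
h_f = f(L/D)V²/2g = 0.6406 m
Total head H = z + h_f = 55.3 + 0.6406 = 55.94 m
P_hyd = ρgQH = 999.9·9.81·0.187·55.94 = 102.6 kW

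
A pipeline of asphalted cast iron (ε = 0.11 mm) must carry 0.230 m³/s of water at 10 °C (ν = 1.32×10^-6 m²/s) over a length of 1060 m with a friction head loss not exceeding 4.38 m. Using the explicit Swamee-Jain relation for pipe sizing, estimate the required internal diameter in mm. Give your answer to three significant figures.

D ≈ 448 mm

Swamee-Jain (Type III): D = 0.66·[ε^1.25·(LQ²/(gh_f))^4.75 + ν·Q^9.4·(L/(gh_f))^5.2]^0.04
LQ²/(gh_f) = 1.305; L/(gh_f) = 24.67
Term 1 = ε^1.25·(…)^4.75 = 3.99×10^-5; Term 2 = ν·Q^9.4·(…)^5.2 = 2.29×10^-5
D = 0.66·(3.99×10^-5 + 2.29×10^-5)^0.04 = 0.4482 m = 448 mm
Check: V = 1.46 m/s, Re = 4.95×10^5, f = 0.01593, h_f = 4.08 m ≈ 4.38 m ✓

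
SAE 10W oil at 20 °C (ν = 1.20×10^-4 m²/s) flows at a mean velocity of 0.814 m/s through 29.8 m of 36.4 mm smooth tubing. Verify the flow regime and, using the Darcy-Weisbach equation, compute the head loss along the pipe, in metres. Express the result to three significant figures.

Re = VD/ν = 0.814·0.03640/1.20×10^-4 = 247 → laminar (Re < 2300)
f = 64/Re = 0.2592
h_f = f(L/D)V²/(2g) = 0.2592·(29.8/0.03640)·0.814²/(2·9.81) = 7.166 m

h_f ≈ 7.17 m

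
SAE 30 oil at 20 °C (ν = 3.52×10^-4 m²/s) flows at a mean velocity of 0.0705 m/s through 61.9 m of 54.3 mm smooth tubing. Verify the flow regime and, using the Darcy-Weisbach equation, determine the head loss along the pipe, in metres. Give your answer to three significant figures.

h_f ≈ 1.70 m

Re = VD/ν = 0.0705·0.05430/3.52×10^-4 = 10.9 → laminar (Re < 2300)
f = 64/Re = 5.885
h_f = f(L/D)V²/(2g) = 5.885·(61.9/0.05430)·0.0705²/(2·9.81) = 1.699 m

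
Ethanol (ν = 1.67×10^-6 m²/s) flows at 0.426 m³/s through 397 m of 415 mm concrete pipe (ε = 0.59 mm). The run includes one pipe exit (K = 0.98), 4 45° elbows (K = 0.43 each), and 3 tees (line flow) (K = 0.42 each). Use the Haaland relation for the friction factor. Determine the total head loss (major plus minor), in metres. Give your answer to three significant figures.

V = 4Q/(πD²) = 3.149 m/s; V²/2g = 0.5055 m
Re = 7.83×10^5, ε/D = 0.00142 → f = 0.02174 (Haaland)
Major: h_f = f(L/D)·V²/2g = 0.02174·956.6·0.5055 = 10.51 m
Minor: ΣK = 3.96; h_m = ΣK·V²/2g = 2.002 m
Total H_L = 10.51 + 2.002 = 12.51 m

H_L ≈ 12.5 m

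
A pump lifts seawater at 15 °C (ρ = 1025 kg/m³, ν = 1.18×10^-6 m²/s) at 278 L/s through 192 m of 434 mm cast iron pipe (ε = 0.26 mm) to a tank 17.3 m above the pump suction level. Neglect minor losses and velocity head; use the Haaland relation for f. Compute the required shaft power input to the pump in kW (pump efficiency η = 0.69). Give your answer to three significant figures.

V = 4Q/(πD²) = 1.879 m/s; Re = 6.91×10^5; ε/D = 5.99×10^-4; f = 0.01798
h_f = f(L/D)V²/2g = 1.432 m
Total head H = z + h_f = 17.3 + 1.432 = 18.73 m
P_hyd = ρgQH = 1025·9.81·0.278·18.73 = 52.36 kW
P_shaft = P_hyd/η = 52.36/0.69 = 75.89 kW

P_shaft ≈ 75.9 kW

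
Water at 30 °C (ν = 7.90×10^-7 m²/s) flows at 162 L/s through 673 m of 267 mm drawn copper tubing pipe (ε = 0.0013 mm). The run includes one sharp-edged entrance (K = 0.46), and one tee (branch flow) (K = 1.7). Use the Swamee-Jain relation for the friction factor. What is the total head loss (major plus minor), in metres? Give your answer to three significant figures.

V = 4Q/(πD²) = 2.893 m/s; V²/2g = 0.4267 m
Re = 9.78×10^5, ε/D = 4.87×10^-6 → f = 0.01177 (Swamee-Jain)
Major: h_f = f(L/D)·V²/2g = 0.01177·2521·0.4267 = 12.66 m
Minor: ΣK = 2.16; h_m = ΣK·V²/2g = 0.9216 m
Total H_L = 12.66 + 0.9216 = 13.58 m

H_L ≈ 13.6 m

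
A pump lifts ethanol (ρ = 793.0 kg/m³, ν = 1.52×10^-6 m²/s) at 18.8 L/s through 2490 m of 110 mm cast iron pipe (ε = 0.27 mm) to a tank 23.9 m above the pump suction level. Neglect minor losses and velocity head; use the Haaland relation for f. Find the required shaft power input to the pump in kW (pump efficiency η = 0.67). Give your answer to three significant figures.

P_shaft ≈ 30.6 kW

V = 4Q/(πD²) = 1.978 m/s; Re = 1.43×10^5; ε/D = 0.00245; f = 0.02574
h_f = f(L/D)V²/2g = 116.2 m
Total head H = z + h_f = 23.9 + 116.2 = 140.1 m
P_hyd = ρgQH = 793.0·9.81·0.0188·140.1 = 20.50 kW
P_shaft = P_hyd/η = 20.50/0.67 = 30.59 kW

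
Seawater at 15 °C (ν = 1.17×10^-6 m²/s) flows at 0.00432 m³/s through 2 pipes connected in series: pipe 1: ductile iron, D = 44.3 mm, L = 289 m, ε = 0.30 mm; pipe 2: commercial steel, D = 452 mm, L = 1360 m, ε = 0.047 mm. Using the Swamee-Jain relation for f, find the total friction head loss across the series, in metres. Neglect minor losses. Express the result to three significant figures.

H ≈ 89.7 m

Pipe 1: V = 2.803 m/s, Re = 1.06×10^5, ε/D = 0.00677, f = 0.03433, h_1 = f(L/D)V²/2g = 89.68 m
Pipe 2: V = 0.02692 m/s, Re = 1.04×10^4, ε/D = 1.04×10^-4, f = 0.03083, h_2 = f(L/D)V²/2g = 0.003427 m
Series → Q common, losses add: H = Σh = 89.68 m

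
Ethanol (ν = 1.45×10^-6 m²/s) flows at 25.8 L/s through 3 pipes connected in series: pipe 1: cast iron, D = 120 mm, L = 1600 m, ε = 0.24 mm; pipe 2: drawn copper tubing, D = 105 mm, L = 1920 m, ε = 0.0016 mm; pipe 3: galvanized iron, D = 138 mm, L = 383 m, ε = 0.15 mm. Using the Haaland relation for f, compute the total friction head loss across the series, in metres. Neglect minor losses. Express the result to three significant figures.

Pipe 1: V = 2.281 m/s, Re = 1.89×10^5, ε/D = 0.00200, f = 0.02430, h_1 = f(L/D)V²/2g = 85.93 m
Pipe 2: V = 2.980 m/s, Re = 2.16×10^5, ε/D = 1.52×10^-5, f = 0.01537, h_2 = f(L/D)V²/2g = 127.2 m
Pipe 3: V = 1.725 m/s, Re = 1.64×10^5, ε/D = 0.00109, f = 0.02149, h_3 = f(L/D)V²/2g = 9.043 m
Series → Q common, losses add: H = Σh = 222.1 m

H ≈ 222 m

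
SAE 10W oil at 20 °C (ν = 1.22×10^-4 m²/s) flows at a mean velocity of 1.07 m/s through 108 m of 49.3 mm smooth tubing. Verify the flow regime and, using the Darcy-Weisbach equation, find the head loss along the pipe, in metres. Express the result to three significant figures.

Re = VD/ν = 1.07·0.04930/1.22×10^-4 = 432 → laminar (Re < 2300)
f = 64/Re = 0.1480
h_f = f(L/D)V²/(2g) = 0.1480·(108/0.04930)·1.07²/(2·9.81) = 18.92 m

h_f ≈ 18.9 m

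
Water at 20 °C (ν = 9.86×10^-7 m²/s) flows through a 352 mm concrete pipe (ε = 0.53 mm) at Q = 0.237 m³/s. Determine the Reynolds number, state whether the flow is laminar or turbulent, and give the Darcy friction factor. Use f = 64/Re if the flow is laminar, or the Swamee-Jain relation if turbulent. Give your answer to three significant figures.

V = 4Q/(πD²) = 2.435 m/s
Re = VD/ν = 2.435·0.352/9.86×10^-7 = 8.69×10^5
Re > 4000 → turbulent; ε/D = 0.00151
Swamee-Jain: f = 0.02210

Re ≈ 8.69×10^5; turbulent; f ≈ 0.0221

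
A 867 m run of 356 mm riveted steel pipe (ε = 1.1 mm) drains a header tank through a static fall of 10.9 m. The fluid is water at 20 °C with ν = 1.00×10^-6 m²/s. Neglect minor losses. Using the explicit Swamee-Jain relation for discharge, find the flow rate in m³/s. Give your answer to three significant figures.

Swamee-Jain (Type II): Q = -0.965·√(gD⁵h_f/L)·ln[ε/(3.7D) + √(3.17ν²L/(gD³h_f))]
√(gD⁵h_f/L) = √(9.81·0.356⁵·10.9/867) = 0.02656
ε/(3.7D) = 8.35×10^-4; √(3.17ν²L/(gD³h_f)) = 2.39×10^-5
Q = -0.965·0.02656·ln(8.590×10^-4) = 0.1809 m³/s
Check: V = 1.82 m/s, Re = 6.47×10^5, f = 0.02668, h_f = 10.9 m ≈ 10.9 m ✓

Q ≈ 0.181 m³/s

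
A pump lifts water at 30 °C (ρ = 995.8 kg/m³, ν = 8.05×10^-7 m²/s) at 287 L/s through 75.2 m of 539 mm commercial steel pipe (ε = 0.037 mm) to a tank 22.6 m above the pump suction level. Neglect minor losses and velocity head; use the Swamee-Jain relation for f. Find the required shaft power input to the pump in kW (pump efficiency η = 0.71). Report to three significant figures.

V = 4Q/(πD²) = 1.258 m/s; Re = 8.42×10^5; ε/D = 6.86×10^-5; f = 0.01324
h_f = f(L/D)V²/2g = 0.1490 m
Total head H = z + h_f = 22.6 + 0.1490 = 22.75 m
P_hyd = ρgQH = 995.8·9.81·0.287·22.75 = 63.78 kW
P_shaft = P_hyd/η = 63.78/0.71 = 89.83 kW

P_shaft ≈ 89.8 kW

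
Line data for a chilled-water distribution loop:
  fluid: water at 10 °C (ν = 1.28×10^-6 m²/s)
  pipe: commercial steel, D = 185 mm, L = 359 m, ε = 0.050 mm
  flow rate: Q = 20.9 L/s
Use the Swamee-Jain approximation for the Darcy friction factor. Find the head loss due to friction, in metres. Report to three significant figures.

V = 4Q/(πD²) = 4·0.0209/(π·0.185²) = 0.7775 m/s
Re = VD/ν = 0.7775·0.185/1.28×10^-6 = 1.12×10^5 → turbulent
ε/D = 0.050/185 = 2.70×10^-4
Swamee-Jain: f = 0.01901
h_f = f(L/D)V²/(2g) = 0.01901·(359/0.185)·0.7775²/(2·9.81) = 1.137 m

h_f ≈ 1.14 m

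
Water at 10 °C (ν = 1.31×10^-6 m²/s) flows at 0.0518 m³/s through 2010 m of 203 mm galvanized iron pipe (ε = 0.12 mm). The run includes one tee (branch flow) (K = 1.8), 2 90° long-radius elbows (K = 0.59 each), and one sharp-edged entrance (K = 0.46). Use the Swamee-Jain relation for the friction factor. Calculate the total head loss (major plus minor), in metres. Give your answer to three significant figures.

V = 4Q/(πD²) = 1.600 m/s; V²/2g = 0.1306 m
Re = 2.48×10^5, ε/D = 5.91×10^-4 → f = 0.01908 (Swamee-Jain)
Major: h_f = f(L/D)·V²/2g = 0.01908·9901·0.1306 = 24.66 m
Minor: ΣK = 3.44; h_m = ΣK·V²/2g = 0.4491 m
Total H_L = 24.66 + 0.4491 = 25.11 m

H_L ≈ 25.1 m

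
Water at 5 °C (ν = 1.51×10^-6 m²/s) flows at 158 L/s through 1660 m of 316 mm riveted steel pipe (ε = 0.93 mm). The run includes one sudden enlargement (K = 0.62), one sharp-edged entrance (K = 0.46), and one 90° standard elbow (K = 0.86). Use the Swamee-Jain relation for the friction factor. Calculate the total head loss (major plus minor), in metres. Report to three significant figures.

H_L ≈ 29.2 m

V = 4Q/(πD²) = 2.015 m/s; V²/2g = 0.2069 m
Re = 4.22×10^5, ε/D = 0.00294 → f = 0.02647 (Swamee-Jain)
Major: h_f = f(L/D)·V²/2g = 0.02647·5253·0.2069 = 28.77 m
Minor: ΣK = 1.94; h_m = ΣK·V²/2g = 0.4013 m
Total H_L = 28.77 + 0.4013 = 29.17 m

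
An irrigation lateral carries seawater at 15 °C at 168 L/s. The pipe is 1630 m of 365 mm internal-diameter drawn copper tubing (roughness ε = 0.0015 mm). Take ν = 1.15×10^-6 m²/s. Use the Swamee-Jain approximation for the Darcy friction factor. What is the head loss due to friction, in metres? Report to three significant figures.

V = 4Q/(πD²) = 4·0.168/(π·0.365²) = 1.606 m/s
Re = VD/ν = 1.606·0.365/1.15×10^-6 = 5.10×10^5 → turbulent
ε/D = 0.0015/365 = 4.11×10^-6
Swamee-Jain: f = 0.01311
h_f = f(L/D)V²/(2g) = 0.01311·(1630/0.365)·1.606²/(2·9.81) = 7.695 m

h_f ≈ 7.69 m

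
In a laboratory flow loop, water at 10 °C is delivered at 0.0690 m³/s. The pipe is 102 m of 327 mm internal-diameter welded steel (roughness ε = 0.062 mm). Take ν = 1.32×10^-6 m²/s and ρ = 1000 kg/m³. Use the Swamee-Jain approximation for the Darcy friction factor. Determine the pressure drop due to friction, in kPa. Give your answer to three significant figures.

V = 4Q/(πD²) = 4·0.0690/(π·0.327²) = 0.8216 m/s
Re = VD/ν = 0.8216·0.327/1.32×10^-6 = 2.04×10^5 → turbulent
ε/D = 0.062/327 = 1.90×10^-4
Swamee-Jain: f = 0.01702
h_f = f(L/D)V²/(2g) = 0.01702·(102/0.327)·0.8216²/(2·9.81) = 0.1826 m
Δp = ρg·h_f = 1000·9.81·0.1826 = 1.792 kPa

Δp ≈ 1.79 kPa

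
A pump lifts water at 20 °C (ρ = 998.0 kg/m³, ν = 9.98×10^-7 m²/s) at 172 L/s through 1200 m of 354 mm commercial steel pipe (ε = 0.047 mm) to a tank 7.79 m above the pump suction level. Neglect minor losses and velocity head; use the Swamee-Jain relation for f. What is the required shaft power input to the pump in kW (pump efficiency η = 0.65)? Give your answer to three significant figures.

P_shaft ≈ 40.0 kW

V = 4Q/(πD²) = 1.748 m/s; Re = 6.20×10^5; ε/D = 1.33×10^-4; f = 0.01453
h_f = f(L/D)V²/2g = 7.665 m
Total head H = z + h_f = 7.79 + 7.665 = 15.45 m
P_hyd = ρgQH = 998.0·9.81·0.172·15.45 = 26.02 kW
P_shaft = P_hyd/η = 26.02/0.65 = 40.04 kW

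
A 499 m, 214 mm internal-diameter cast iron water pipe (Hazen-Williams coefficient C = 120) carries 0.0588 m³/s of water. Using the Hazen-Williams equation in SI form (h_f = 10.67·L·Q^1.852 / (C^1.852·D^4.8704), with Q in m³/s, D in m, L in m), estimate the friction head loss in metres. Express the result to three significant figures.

h_f ≈ 7.21 m

h_f = 10.67·499·0.0588^1.852 / (120^1.852·0.214^4.8704) = 7.205 m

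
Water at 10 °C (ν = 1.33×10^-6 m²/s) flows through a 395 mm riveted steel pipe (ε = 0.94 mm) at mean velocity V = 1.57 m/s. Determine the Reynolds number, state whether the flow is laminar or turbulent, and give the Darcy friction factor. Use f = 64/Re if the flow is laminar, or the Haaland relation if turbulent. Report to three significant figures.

Re ≈ 4.66×10^5; turbulent; f ≈ 0.0249

Re = VD/ν = 1.570·0.395/1.33×10^-6 = 4.66×10^5
Re > 4000 → turbulent; ε/D = 0.00238
Haaland: f = 0.02490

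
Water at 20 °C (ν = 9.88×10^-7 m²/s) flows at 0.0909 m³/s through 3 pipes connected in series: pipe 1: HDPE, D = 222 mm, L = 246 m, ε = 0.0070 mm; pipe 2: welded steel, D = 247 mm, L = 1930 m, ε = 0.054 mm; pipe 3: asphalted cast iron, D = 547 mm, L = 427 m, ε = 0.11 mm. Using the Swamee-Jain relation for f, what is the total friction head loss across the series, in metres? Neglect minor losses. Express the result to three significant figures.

Pipe 1: V = 2.348 m/s, Re = 5.28×10^5, ε/D = 3.15×10^-5, f = 0.01347, h_1 = f(L/D)V²/2g = 4.195 m
Pipe 2: V = 1.897 m/s, Re = 4.74×10^5, ε/D = 2.19×10^-4, f = 0.01575, h_2 = f(L/D)V²/2g = 22.58 m
Pipe 3: V = 0.3868 m/s, Re = 2.14×10^5, ε/D = 2.01×10^-4, f = 0.01699, h_3 = f(L/D)V²/2g = 0.1011 m
Series → Q common, losses add: H = Σh = 26.87 m

H ≈ 26.9 m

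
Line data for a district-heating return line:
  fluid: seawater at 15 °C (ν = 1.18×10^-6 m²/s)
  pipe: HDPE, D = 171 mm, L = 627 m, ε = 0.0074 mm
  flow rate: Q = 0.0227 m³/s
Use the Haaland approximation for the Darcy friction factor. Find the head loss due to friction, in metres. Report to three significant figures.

h_f ≈ 3.06 m

V = 4Q/(πD²) = 4·0.0227/(π·0.171²) = 0.9884 m/s
Re = VD/ν = 0.9884·0.171/1.18×10^-6 = 1.43×10^5 → turbulent
ε/D = 0.0074/171 = 4.33×10^-5
Haaland: f = 0.01679
h_f = f(L/D)V²/(2g) = 0.01679·(627/0.171)·0.9884²/(2·9.81) = 3.065 m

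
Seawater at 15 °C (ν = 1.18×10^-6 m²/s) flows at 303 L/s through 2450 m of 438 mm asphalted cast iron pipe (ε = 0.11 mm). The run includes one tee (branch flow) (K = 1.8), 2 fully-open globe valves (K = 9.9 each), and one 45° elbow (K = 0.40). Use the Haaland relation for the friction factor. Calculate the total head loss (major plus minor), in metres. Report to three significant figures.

V = 4Q/(πD²) = 2.011 m/s; V²/2g = 0.2061 m
Re = 7.46×10^5, ε/D = 2.51×10^-4 → f = 0.01536 (Haaland)
Major: h_f = f(L/D)·V²/2g = 0.01536·5594·0.2061 = 17.70 m
Minor: ΣK = 22.0; h_m = ΣK·V²/2g = 4.535 m
Total H_L = 17.70 + 4.535 = 22.24 m

H_L ≈ 22.2 m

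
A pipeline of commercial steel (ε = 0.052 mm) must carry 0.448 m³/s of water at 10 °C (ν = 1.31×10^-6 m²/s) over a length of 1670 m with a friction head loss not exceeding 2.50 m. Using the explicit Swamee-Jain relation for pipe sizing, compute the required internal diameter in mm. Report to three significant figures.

Swamee-Jain (Type III): D = 0.66·[ε^1.25·(LQ²/(gh_f))^4.75 + ν·Q^9.4·(L/(gh_f))^5.2]^0.04
LQ²/(gh_f) = 13.67; L/(gh_f) = 68.09
Term 1 = ε^1.25·(…)^4.75 = 1.09; Term 2 = ν·Q^9.4·(…)^5.2 = 2.35
D = 0.66·(1.09 + 2.35)^0.04 = 0.6935 m = 693 mm
Check: V = 1.19 m/s, Re = 6.28×10^5, f = 0.01378, h_f = 2.38 m ≈ 2.50 m ✓

D ≈ 693 mm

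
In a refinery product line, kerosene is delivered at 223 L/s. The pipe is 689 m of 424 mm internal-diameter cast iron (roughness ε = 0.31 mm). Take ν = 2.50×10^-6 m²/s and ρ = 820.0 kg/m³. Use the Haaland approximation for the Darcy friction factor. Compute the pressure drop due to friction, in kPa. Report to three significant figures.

Δp ≈ 32.3 kPa

V = 4Q/(πD²) = 4·0.223/(π·0.424²) = 1.579 m/s
Re = VD/ν = 1.579·0.424/2.50×10^-6 = 2.68×10^5 → turbulent
ε/D = 0.31/424 = 7.31×10^-4
Haaland: f = 0.01942
h_f = f(L/D)V²/(2g) = 0.01942·(689/0.424)·1.579²/(2·9.81) = 4.012 m
Δp = ρg·h_f = 820.0·9.81·4.012 = 32.27 kPa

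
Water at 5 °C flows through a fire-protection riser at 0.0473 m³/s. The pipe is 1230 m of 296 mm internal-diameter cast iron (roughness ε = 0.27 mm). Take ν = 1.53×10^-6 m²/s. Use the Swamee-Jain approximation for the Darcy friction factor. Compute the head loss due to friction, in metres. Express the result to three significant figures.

V = 4Q/(πD²) = 4·0.0473/(π·0.296²) = 0.6874 m/s
Re = VD/ν = 0.6874·0.296/1.53×10^-6 = 1.33×10^5 → turbulent
ε/D = 0.27/296 = 9.12×10^-4
Swamee-Jain: f = 0.02147
h_f = f(L/D)V²/(2g) = 0.02147·(1230/0.296)·0.6874²/(2·9.81) = 2.148 m

h_f ≈ 2.15 m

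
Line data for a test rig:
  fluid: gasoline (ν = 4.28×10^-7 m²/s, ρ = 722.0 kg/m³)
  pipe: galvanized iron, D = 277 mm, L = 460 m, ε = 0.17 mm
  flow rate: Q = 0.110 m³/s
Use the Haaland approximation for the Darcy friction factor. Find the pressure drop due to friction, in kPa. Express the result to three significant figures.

V = 4Q/(πD²) = 4·0.110/(π·0.277²) = 1.825 m/s
Re = VD/ν = 1.825·0.277/4.28×10^-7 = 1.18×10^6 → turbulent
ε/D = 0.17/277 = 6.14×10^-4
Haaland: f = 0.01785
h_f = f(L/D)V²/(2g) = 0.01785·(460/0.277)·1.825²/(2·9.81) = 5.035 m
Δp = ρg·h_f = 722.0·9.81·5.035 = 35.66 kPa

Δp ≈ 35.7 kPa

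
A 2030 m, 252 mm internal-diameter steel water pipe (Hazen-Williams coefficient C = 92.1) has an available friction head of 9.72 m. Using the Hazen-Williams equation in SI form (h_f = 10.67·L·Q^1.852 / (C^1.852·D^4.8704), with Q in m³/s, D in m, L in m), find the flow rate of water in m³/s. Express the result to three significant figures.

Rearranging: Q = [h_f·C^1.852·D^4.8704 / (10.67·L)]^(1/1.852)
Q = [9.72·92.1^1.852·0.252^4.8704 / (10.67·2030)]^0.540 = 0.03822 m³/s

Q ≈ 0.0382 m³/s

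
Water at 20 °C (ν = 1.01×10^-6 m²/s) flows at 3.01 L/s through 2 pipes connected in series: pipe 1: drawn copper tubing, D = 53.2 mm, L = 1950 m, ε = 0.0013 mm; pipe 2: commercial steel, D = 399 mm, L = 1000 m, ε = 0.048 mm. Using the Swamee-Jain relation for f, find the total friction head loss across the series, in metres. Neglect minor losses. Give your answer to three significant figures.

Pipe 1: V = 1.354 m/s, Re = 7.13×10^4, ε/D = 2.44×10^-5, f = 0.01932, h_1 = f(L/D)V²/2g = 66.17 m
Pipe 2: V = 0.02407 m/s, Re = 9510, ε/D = 1.20×10^-4, f = 0.03161, h_2 = f(L/D)V²/2g = 0.002340 m
Series → Q common, losses add: H = Σh = 66.17 m

H ≈ 66.2 m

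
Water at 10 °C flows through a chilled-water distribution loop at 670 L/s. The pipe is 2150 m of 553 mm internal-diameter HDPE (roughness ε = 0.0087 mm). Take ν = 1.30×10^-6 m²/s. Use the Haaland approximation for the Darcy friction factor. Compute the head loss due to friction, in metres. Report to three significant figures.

h_f ≈ 17.9 m

V = 4Q/(πD²) = 4·0.670/(π·0.553²) = 2.790 m/s
Re = VD/ν = 2.790·0.553/1.30×10^-6 = 1.19×10^6 → turbulent
ε/D = 0.0087/553 = 1.57×10^-5
Haaland: f = 0.01159
h_f = f(L/D)V²/(2g) = 0.01159·(2150/0.553)·2.790²/(2·9.81) = 17.87 m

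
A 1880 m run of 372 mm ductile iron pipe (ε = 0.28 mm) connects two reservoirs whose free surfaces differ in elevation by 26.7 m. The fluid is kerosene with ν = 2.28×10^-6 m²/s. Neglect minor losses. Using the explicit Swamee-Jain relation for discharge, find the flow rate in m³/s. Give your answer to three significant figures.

Swamee-Jain (Type II): Q = -0.965·√(gD⁵h_f/L)·ln[ε/(3.7D) + √(3.17ν²L/(gD³h_f))]
√(gD⁵h_f/L) = √(9.81·0.372⁵·26.7/1880) = 0.03150
ε/(3.7D) = 2.03×10^-4; √(3.17ν²L/(gD³h_f)) = 4.79×10^-5
Q = -0.965·0.03150·ln(2.514×10^-4) = 0.2520 m³/s
Check: V = 2.32 m/s, Re = 3.78×10^5, f = 0.01942, h_f = 26.9 m ≈ 26.7 m ✓

Q ≈ 0.252 m³/s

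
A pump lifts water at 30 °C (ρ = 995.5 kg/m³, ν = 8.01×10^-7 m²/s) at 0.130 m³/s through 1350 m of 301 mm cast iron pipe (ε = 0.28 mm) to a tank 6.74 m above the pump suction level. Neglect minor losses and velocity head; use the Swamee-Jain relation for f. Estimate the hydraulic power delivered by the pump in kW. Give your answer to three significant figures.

P_hyd ≈ 27.8 kW

V = 4Q/(πD²) = 1.827 m/s; Re = 6.87×10^5; ε/D = 9.30×10^-4; f = 0.01987
h_f = f(L/D)V²/2g = 15.16 m
Total head H = z + h_f = 6.74 + 15.16 = 21.90 m
P_hyd = ρgQH = 995.5·9.81·0.130·21.90 = 27.80 kW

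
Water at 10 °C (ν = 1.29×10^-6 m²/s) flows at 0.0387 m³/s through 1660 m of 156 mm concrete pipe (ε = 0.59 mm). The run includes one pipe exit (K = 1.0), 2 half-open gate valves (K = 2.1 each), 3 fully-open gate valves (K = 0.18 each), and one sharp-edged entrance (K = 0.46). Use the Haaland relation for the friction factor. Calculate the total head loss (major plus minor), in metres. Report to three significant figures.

H_L ≈ 64.5 m

V = 4Q/(πD²) = 2.025 m/s; V²/2g = 0.2090 m
Re = 2.45×10^5, ε/D = 0.00378 → f = 0.02843 (Haaland)
Major: h_f = f(L/D)·V²/2g = 0.02843·10641·0.2090 = 63.22 m
Minor: ΣK = 6.20; h_m = ΣK·V²/2g = 1.295 m
Total H_L = 63.22 + 1.295 = 64.52 m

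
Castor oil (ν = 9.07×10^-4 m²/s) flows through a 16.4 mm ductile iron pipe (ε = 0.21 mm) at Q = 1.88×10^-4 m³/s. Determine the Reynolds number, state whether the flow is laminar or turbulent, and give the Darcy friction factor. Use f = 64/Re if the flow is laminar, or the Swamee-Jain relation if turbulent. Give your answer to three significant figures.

Re ≈ 16.1; laminar; f = 64/Re ≈ 3.98

V = 4Q/(πD²) = 0.8900 m/s
Re = VD/ν = 0.8900·0.0164/9.07×10^-4 = 16.1
Re < 2300 → laminar → f = 64/Re = 3.977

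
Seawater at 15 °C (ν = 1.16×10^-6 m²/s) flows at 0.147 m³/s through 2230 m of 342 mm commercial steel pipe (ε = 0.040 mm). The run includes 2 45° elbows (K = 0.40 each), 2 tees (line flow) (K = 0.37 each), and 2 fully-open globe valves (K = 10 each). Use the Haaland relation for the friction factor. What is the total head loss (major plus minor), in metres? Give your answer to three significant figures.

V = 4Q/(πD²) = 1.600 m/s; V²/2g = 0.1305 m
Re = 4.72×10^5, ε/D = 1.17×10^-4 → f = 0.01454 (Haaland)
Major: h_f = f(L/D)·V²/2g = 0.01454·6520·0.1305 = 12.38 m
Minor: ΣK = 21.5; h_m = ΣK·V²/2g = 2.811 m
Total H_L = 12.38 + 2.811 = 15.19 m

H_L ≈ 15.2 m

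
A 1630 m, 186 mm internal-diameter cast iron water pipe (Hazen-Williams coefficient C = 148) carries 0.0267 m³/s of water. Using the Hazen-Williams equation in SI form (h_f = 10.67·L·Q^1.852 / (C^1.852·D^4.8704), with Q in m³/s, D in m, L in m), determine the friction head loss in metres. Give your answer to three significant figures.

h_f ≈ 7.32 m

h_f = 10.67·1630·0.0267^1.852 / (148^1.852·0.186^4.8704) = 7.323 m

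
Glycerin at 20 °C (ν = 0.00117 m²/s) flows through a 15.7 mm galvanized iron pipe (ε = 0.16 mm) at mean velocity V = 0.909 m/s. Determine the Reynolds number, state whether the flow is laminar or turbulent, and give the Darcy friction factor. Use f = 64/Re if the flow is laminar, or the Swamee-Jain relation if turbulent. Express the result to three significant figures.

Re ≈ 12.2; laminar; f = 64/Re ≈ 5.25

Re = VD/ν = 0.9090·0.0157/0.00117 = 12.2
Re < 2300 → laminar → f = 64/Re = 5.247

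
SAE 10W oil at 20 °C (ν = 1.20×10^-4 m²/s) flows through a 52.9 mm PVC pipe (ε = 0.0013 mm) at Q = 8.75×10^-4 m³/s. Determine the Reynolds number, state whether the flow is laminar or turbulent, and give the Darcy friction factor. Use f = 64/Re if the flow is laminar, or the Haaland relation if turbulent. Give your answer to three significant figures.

V = 4Q/(πD²) = 0.3981 m/s
Re = VD/ν = 0.3981·0.0529/1.20×10^-4 = 176
Re < 2300 → laminar → f = 64/Re = 0.3647

Re ≈ 176; laminar; f = 64/Re ≈ 0.365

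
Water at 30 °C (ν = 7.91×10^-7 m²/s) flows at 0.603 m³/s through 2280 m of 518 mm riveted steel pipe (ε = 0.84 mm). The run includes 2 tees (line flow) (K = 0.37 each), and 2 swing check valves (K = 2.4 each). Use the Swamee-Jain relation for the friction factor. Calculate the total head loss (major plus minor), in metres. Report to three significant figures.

V = 4Q/(πD²) = 2.861 m/s; V²/2g = 0.4173 m
Re = 1.87×10^6, ε/D = 0.00162 → f = 0.02234 (Swamee-Jain)
Major: h_f = f(L/D)·V²/2g = 0.02234·4402·0.4173 = 41.02 m
Minor: ΣK = 5.54; h_m = ΣK·V²/2g = 2.312 m
Total H_L = 41.02 + 2.312 = 43.34 m

H_L ≈ 43.3 m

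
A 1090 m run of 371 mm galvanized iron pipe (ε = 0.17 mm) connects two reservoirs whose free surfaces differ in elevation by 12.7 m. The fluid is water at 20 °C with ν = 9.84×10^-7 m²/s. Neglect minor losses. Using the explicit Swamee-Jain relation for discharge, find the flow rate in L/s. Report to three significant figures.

Swamee-Jain (Type II): Q = -0.965·√(gD⁵h_f/L)·ln[ε/(3.7D) + √(3.17ν²L/(gD³h_f))]
√(gD⁵h_f/L) = √(9.81·0.371⁵·12.7/1090) = 0.02834
ε/(3.7D) = 1.24×10^-4; √(3.17ν²L/(gD³h_f)) = 2.29×10^-5
Q = -0.965·0.02834·ln(1.468×10^-4) = 0.2414 m³/s
Check: V = 2.23 m/s, Re = 8.42×10^5, f = 0.01711, h_f = 12.8 m ≈ 12.7 m ✓

Q ≈ 241 L/s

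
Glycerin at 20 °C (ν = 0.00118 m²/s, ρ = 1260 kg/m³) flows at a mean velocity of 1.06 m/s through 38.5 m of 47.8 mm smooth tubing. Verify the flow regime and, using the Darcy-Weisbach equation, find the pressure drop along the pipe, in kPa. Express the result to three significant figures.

Re = VD/ν = 1.06·0.04780/0.00118 = 42.9 → laminar (Re < 2300)
f = 64/Re = 1.490
h_f = f(L/D)V²/(2g) = 1.490·(38.5/0.04780)·1.06²/(2·9.81) = 68.75 m
Δp = ρg·h_f = 1260·9.81·68.75 = 849.8 kPa

Δp ≈ 850 kPa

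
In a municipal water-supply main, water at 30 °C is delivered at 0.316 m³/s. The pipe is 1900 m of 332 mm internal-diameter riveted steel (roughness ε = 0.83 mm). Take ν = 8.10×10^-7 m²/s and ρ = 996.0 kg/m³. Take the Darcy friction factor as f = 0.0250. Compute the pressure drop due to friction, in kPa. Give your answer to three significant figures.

V = 4Q/(πD²) = 4·0.316/(π·0.332²) = 3.650 m/s
h_f = f(L/D)V²/(2g) = 0.02500·(1900/0.332)·3.650²/(2·9.81) = 97.16 m
Δp = ρg·h_f = 996.0·9.81·97.16 = 949.4 kPa

Δp ≈ 949 kPa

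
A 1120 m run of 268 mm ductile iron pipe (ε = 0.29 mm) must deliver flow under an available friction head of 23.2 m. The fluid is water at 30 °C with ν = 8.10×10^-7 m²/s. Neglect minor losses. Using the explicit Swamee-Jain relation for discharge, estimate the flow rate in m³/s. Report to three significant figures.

Swamee-Jain (Type II): Q = -0.965·√(gD⁵h_f/L)·ln[ε/(3.7D) + √(3.17ν²L/(gD³h_f))]
√(gD⁵h_f/L) = √(9.81·0.268⁵·23.2/1120) = 0.01676
ε/(3.7D) = 2.92×10^-4; √(3.17ν²L/(gD³h_f)) = 2.31×10^-5
Q = -0.965·0.01676·ln(3.155×10^-4) = 0.1304 m³/s
Check: V = 2.31 m/s, Re = 7.65×10^5, f = 0.02049, h_f = 23.3 m ≈ 23.2 m ✓

Q ≈ 0.130 m³/s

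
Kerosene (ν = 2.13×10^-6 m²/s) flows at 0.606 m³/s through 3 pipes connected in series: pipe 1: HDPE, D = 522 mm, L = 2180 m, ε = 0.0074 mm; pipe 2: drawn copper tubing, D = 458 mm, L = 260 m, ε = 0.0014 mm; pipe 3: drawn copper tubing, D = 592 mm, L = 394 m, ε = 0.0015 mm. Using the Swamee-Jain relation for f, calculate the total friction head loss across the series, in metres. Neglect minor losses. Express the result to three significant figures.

Pipe 1: V = 2.832 m/s, Re = 6.94×10^5, ε/D = 1.42×10^-5, f = 0.01263, h_1 = f(L/D)V²/2g = 21.56 m
Pipe 2: V = 3.678 m/s, Re = 7.91×10^5, ε/D = 3.06×10^-6, f = 0.01215, h_2 = f(L/D)V²/2g = 4.755 m
Pipe 3: V = 2.202 m/s, Re = 6.12×10^5, ε/D = 2.53×10^-6, f = 0.01268, h_3 = f(L/D)V²/2g = 2.084 m
Series → Q common, losses add: H = Σh = 28.40 m

H ≈ 28.4 m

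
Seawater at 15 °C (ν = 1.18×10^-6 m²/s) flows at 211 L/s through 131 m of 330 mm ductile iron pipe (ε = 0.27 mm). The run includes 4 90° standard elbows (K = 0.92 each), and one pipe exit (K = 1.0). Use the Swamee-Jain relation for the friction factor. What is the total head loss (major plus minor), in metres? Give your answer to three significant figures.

V = 4Q/(πD²) = 2.467 m/s; V²/2g = 0.3102 m
Re = 6.90×10^5, ε/D = 8.18×10^-4 → f = 0.01932 (Swamee-Jain)
Major: h_f = f(L/D)·V²/2g = 0.01932·397.0·0.3102 = 2.380 m
Minor: ΣK = 4.68; h_m = ΣK·V²/2g = 1.452 m
Total H_L = 2.380 + 1.452 = 3.831 m

H_L ≈ 3.83 m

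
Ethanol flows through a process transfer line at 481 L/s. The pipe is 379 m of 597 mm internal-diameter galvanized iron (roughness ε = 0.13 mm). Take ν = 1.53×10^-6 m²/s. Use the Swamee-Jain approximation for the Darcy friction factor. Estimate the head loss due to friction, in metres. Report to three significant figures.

h_f ≈ 1.46 m

V = 4Q/(πD²) = 4·0.481/(π·0.597²) = 1.718 m/s
Re = VD/ν = 1.718·0.597/1.53×10^-6 = 6.70×10^5 → turbulent
ε/D = 0.13/597 = 2.18×10^-4
Swamee-Jain: f = 0.01533
h_f = f(L/D)V²/(2g) = 0.01533·(379/0.597)·1.718²/(2·9.81) = 1.465 m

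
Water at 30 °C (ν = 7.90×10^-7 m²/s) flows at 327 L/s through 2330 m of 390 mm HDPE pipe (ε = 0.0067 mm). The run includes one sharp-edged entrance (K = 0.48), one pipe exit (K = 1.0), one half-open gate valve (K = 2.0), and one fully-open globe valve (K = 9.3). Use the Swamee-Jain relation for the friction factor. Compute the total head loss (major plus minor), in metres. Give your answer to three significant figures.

H_L ≈ 31.2 m

V = 4Q/(πD²) = 2.737 m/s; V²/2g = 0.3819 m
Re = 1.35×10^6, ε/D = 1.72×10^-5 → f = 0.01153 (Swamee-Jain)
Major: h_f = f(L/D)·V²/2g = 0.01153·5974·0.3819 = 26.31 m
Minor: ΣK = 12.8; h_m = ΣK·V²/2g = 4.881 m
Total H_L = 26.31 + 4.881 = 31.19 m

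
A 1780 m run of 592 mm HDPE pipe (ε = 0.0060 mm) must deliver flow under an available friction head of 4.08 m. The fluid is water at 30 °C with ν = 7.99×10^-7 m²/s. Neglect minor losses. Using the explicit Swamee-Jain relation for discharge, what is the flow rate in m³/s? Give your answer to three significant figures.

Q ≈ 0.416 m³/s

Swamee-Jain (Type II): Q = -0.965·√(gD⁵h_f/L)·ln[ε/(3.7D) + √(3.17ν²L/(gD³h_f))]
√(gD⁵h_f/L) = √(9.81·0.592⁵·4.08/1780) = 0.04044
ε/(3.7D) = 2.74×10^-6; √(3.17ν²L/(gD³h_f)) = 2.08×10^-5
Q = -0.965·0.04044·ln(2.357×10^-5) = 0.4158 m³/s
Check: V = 1.51 m/s, Re = 1.12×10^6, f = 0.01166, h_f = 4.08 m ≈ 4.08 m ✓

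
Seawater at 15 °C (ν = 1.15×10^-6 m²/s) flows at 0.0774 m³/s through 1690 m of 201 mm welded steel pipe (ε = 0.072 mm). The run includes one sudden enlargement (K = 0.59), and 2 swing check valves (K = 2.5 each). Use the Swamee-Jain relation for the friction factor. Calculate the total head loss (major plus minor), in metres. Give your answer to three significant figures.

V = 4Q/(πD²) = 2.439 m/s; V²/2g = 0.3033 m
Re = 4.26×10^5, ε/D = 3.58×10^-4 → f = 0.01699 (Swamee-Jain)
Major: h_f = f(L/D)·V²/2g = 0.01699·8408·0.3033 = 43.33 m
Minor: ΣK = 5.59; h_m = ΣK·V²/2g = 1.695 m
Total H_L = 43.33 + 1.695 = 45.03 m

H_L ≈ 45.0 m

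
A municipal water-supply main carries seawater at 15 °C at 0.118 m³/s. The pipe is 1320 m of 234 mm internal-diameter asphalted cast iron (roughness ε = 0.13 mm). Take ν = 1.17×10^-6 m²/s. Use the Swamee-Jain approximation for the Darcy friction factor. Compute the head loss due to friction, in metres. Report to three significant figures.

h_f ≈ 39.0 m

V = 4Q/(πD²) = 4·0.118/(π·0.234²) = 2.744 m/s
Re = VD/ν = 2.744·0.234/1.17×10^-6 = 5.49×10^5 → turbulent
ε/D = 0.13/234 = 5.56×10^-4
Swamee-Jain: f = 0.01804
h_f = f(L/D)V²/(2g) = 0.01804·(1320/0.234)·2.744²/(2·9.81) = 39.05 m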